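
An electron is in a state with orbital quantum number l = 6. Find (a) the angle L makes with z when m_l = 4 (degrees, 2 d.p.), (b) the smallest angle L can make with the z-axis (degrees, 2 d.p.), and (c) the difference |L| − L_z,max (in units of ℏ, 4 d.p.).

For m_l = 4: cos θ = 4/√42, θ ≈ 51.89°.
cos θ_min = 6/√42, so θ_min ≈ 22.21°.
|L| − L_z,max = (√42 − 6)ℏ ≈ 0.4807ℏ.

θ(m_l=4) ≈ 51.89°; θ_min ≈ 22.21°; |L|−L_z,max ≈ 0.4807ℏ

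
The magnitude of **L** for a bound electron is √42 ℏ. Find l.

l = 6

Since |L|² = l(l+1)ℏ², l(l+1) = 42.
The positive root is l = 6.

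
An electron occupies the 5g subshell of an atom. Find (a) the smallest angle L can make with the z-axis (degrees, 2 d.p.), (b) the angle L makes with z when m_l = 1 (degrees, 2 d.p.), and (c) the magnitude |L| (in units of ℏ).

θ_min ≈ 26.57°; θ(m_l=1) ≈ 77.08°; |L| = 2√5 ℏ ≈ 4.472ℏ

For 5g, l = 4.
cos θ_min = 4/√20, so θ_min ≈ 26.57°.
For m_l = 1: cos θ = 1/√20, θ ≈ 77.08°.
|L| = ℏ√(4·5) = 2√5 ℏ ≈ 4.472ℏ.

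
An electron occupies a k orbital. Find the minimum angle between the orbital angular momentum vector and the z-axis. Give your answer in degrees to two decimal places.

For a k orbital, l = 7.
|L| = ℏ√(l(l+1)) = 2√14 ℏ.
The smallest angle corresponds to the largest L_z, i.e. m_l = l = 7, giving L_z = 7ℏ.
cos θ_min = 7/√56, so θ_min ≈ 20.70°.

θ_min ≈ 20.70°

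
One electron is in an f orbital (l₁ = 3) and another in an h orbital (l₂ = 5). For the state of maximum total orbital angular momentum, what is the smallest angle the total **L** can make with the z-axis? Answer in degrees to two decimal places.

L runs from |3 − 5| = 2 to 3 + 5 = 8.
L ∈ {2, 3, 4, 5, 6, 7, 8}.
The maximum is L = 8, with |L_tot| = ℏ√(8·9) = 6√2 ℏ.
The minimum angle with z is arccos(8/√72) ≈ 19.47°.

θ_min ≈ 19.47°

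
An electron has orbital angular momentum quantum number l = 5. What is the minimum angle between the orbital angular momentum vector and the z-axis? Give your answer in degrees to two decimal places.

|L|² = l(l+1)ℏ² = 30ℏ², so |L| = √30 ℏ.
The smallest angle corresponds to the largest L_z, i.e. m_l = l = 5, giving L_z = 5ℏ.
cos θ_min = 5/√30, so θ_min ≈ 24.09°.

θ_min ≈ 24.09°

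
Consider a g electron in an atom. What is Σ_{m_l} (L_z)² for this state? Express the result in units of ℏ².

Σ(L_z)² = 60 ℏ²

For a g orbital, l = 4.
m_l runs from −4 to 4, i.e. {-4, -3, -2, -1, 0, 1, 2, 3, 4}.
Σ m_l² = 2·(1 + 4 + 9 + 16) = 60.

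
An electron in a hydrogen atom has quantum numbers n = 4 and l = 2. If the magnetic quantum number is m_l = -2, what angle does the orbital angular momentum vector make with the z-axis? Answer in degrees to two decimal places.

θ ≈ 144.74°

|L| = √(l(l+1)) ℏ = √6 ℏ.
L_z = m_l ℏ = −2ℏ.
cos θ = L_z/|L| = -2/√6, so θ ≈ 144.74°.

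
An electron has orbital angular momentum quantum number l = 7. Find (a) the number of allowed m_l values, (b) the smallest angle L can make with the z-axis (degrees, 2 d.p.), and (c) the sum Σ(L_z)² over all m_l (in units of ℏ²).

There are 2l+1 = 15 values of m_l.
cos θ_min = 7/√56, so θ_min ≈ 20.70°.
Σ m_l² = 280, so Σ(L_z)² = 280 ℏ².

15 values; θ_min ≈ 20.70°; Σ(L_z)² = 280 ℏ²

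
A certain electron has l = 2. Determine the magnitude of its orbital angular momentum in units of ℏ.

|L| = ℏ√(l(l+1)) = ℏ√(2·3) = √6 ℏ

|L| = √6 ℏ ≈ 2.449ℏ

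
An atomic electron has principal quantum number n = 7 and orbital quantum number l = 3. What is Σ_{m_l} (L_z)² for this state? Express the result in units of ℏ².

Σ(L_z)² = 28 ℏ²

m_l runs from −3 to 3, i.e. {-3, -2, -1, 0, 1, 2, 3}.
Σ m_l² = l(l+1)(2l+1)/3 = 3·4·7/3 = 28.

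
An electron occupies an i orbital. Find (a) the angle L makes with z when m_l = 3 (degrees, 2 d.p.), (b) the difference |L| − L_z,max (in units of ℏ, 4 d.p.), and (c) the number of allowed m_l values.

An i state has l = 6.
For m_l = 3: cos θ = 3/√42, θ ≈ 62.42°.
|L| − L_z,max = (√42 − 6)ℏ ≈ 0.4807ℏ.
There are 2l+1 = 13 values of m_l.

θ(m_l=3) ≈ 62.42°; |L|−L_z,max ≈ 0.4807ℏ; 13 values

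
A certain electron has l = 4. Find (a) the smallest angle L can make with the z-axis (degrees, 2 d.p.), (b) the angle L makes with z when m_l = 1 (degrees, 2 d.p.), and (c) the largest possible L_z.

θ_min ≈ 26.57°; θ(m_l=1) ≈ 77.08°; L_z,max = 4ℏ

cos θ_min = 4/√20, so θ_min ≈ 26.57°.
For m_l = 1: cos θ = 1/√20, θ ≈ 77.08°.
L_z,max = lℏ = 4ℏ.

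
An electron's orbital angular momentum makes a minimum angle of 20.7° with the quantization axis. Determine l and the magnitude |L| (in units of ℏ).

l = 7, |L| = 2√14 ℏ ≈ 7.483ℏ

At minimum angle, m_l = l, so cos θ = l/√(l(l+1)); cos²θ = l/(l+1) = 0.8751.
l = cos²θ/sin²θ ≈ 7.
Then |L| = ℏ√(7·8) = 2√14 ℏ.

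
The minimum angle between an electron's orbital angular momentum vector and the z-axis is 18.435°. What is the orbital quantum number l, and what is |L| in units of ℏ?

l = 9, |L| = 3√10 ℏ ≈ 9.487ℏ

cos²θ_min = l/(l+1) = 0.9000.
Solving: l = 9.
Then |L| = ℏ√(9·10) = 3√10 ℏ.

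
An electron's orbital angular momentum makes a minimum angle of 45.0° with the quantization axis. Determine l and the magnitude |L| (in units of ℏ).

l = 1, |L| = √2 ℏ ≈ 1.414ℏ

At minimum angle, m_l = l, so cos θ = l/√(l(l+1)); cos²θ = l/(l+1) = 0.5000.
Thus l = 0.5000/(1 − 0.5000) ≈ 1.
Then |L| = ℏ√(1·2) = √2 ℏ.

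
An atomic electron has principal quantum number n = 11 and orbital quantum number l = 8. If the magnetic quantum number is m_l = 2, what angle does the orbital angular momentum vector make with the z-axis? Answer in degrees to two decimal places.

θ ≈ 76.37°

|L| = √(l(l+1)) ℏ = 6√2 ℏ.
L_z = m_l ℏ = 2ℏ.
cos θ = L_z/|L| = 2/√72, so θ ≈ 76.37°.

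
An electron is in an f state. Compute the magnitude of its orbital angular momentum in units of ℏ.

For an f orbital, l = 3.
|L| = ℏ√(l(l+1)) = ℏ√(3·4) = 2√3 ℏ

|L| = 2√3 ℏ ≈ 3.464ℏ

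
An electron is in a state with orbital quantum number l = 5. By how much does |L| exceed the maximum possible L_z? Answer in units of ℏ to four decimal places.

|L| = √30 ℏ ≈ 5.4772ℏ, while L_z,max = lℏ = 5ℏ.
The difference is (√30 − 5)ℏ ≈ 0.4772ℏ.

|L| − L_z,max ≈ 0.4772ℏ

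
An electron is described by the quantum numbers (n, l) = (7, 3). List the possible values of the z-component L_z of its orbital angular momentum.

L_z = m_l ℏ with m_l ranging from −l to +l in integer steps.
For l = 3: m_l ∈ {-3, -2, -1, 0, 1, 2, 3}.

L_z ∈ {−3ℏ, −2ℏ, −ℏ, 0, ℏ, 2ℏ, 3ℏ}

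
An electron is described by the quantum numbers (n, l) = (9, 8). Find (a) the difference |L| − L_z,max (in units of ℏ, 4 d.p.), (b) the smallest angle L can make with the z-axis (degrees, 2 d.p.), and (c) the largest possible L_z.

|L| − L_z,max = (6√2 − 8)ℏ ≈ 0.4853ℏ.
cos θ_min = 8/√72, so θ_min ≈ 19.47°.
L_z,max = lℏ = 8ℏ.

|L|−L_z,max ≈ 0.4853ℏ; θ_min ≈ 19.47°; L_z,max = 8ℏ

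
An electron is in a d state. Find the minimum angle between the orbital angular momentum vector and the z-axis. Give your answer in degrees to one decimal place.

θ_min ≈ 35.3°

A d state has l = 2.
|L| = ℏ√(l(l+1)) = √6 ℏ.
The smallest angle corresponds to the largest L_z, i.e. m_l = l = 2, giving L_z = 2ℏ.
cos θ_min = 2/√6, so θ_min ≈ 35.3°.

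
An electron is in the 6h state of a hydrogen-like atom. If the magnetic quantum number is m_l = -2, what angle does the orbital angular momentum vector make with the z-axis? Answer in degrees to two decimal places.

θ ≈ 111.42°

The 6h subshell has l = 5.
|L| = ℏ√(l(l+1)) = √30 ℏ.
L_z = m_l ℏ = −2ℏ.
cos θ = L_z/|L| = -2/√30, so θ ≈ 111.42°.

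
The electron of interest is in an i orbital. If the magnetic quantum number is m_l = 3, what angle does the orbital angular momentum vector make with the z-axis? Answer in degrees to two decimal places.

θ ≈ 62.42°

For an i orbital, l = 6.
|L|² = l(l+1)ℏ² = 42ℏ², so |L| = √42 ℏ.
L_z = m_l ℏ = 3ℏ.
cos θ = L_z/|L| = 3/√42, so θ ≈ 62.42°.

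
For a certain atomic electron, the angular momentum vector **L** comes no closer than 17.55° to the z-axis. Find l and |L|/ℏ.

cos θ_min = l/√(l(l+1)) = √(l/(l+1)), so l/(l+1) = cos²(17.55°) = 0.9091.
Solving: l = 10.
Then |L| = ℏ√(10·11) = √110 ℏ.

l = 10, |L| = √110 ℏ ≈ 10.488ℏ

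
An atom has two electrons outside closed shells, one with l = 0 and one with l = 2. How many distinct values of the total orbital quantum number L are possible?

1

L runs from |0 − 2| = 2 to 0 + 2 = 2.
Allowed values: L = 2.
That is 1 value.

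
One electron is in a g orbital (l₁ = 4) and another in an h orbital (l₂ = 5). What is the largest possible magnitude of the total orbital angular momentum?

|L_tot|_max = 3√10 ℏ ≈ 9.487ℏ

The total orbital quantum number L ranges from |l₁ − l₂| to l₁ + l₂ in integer steps.
So L can be 1, 2, 3, 4, 5, 6, 7, 8, 9.
The largest magnitude corresponds to L = 9: |L_tot| = ℏ√(9·10) = 3√10 ℏ.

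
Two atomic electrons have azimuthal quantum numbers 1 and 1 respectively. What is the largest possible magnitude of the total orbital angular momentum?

The total orbital quantum number L ranges from |l₁ − l₂| to l₁ + l₂ in integer steps.
So L can be 0, 1, 2.
The largest magnitude corresponds to L = 2: |L_tot| = ℏ√(2·3) = √6 ℏ.

|L_tot|_max = √6 ℏ ≈ 2.449ℏ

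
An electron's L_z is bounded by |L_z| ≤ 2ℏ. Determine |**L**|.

|L| = √6 ℏ ≈ 2.449ℏ

Since max m_l = l, l = 2.
|L| = ℏ√(l(l+1)) = √6 ℏ.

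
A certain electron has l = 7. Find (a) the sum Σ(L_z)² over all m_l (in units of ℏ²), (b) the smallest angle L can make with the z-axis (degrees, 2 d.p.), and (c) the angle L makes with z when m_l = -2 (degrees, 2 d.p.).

Σ(L_z)² = 280 ℏ²; θ_min ≈ 20.70°; θ(m_l=-2) ≈ 105.50°

Σ m_l² = 280, so Σ(L_z)² = 280 ℏ².
cos θ_min = 7/√56, so θ_min ≈ 20.70°.
For m_l = -2: cos θ = -2/√56, θ ≈ 105.50°.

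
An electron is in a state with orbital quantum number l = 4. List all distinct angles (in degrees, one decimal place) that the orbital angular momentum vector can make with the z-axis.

|L| = √(l(l+1)) ℏ = 2√5 ℏ.
cos θ = m_l/√20 for each m_l ∈ {-4, -3, -2, -1, 0, 1, 2, 3, 4}.

θ ∈ {26.6°, 47.9°, 63.4°, 77.1°, 90.0°, 102.9°, 116.6°, 132.1°, 153.4°}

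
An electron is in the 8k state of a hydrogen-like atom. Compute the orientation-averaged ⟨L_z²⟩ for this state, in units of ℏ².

For 8k, l = 7.
m_l ∈ {-7, -6, -5, -4, -3, -2, -1, 0, 1, 2, 3, 4, 5, 6, 7}.
Average of L_z² over 15 states: 280/15 ℏ² = 18.67 ℏ².

⟨L_z²⟩ = 18.67 ℏ²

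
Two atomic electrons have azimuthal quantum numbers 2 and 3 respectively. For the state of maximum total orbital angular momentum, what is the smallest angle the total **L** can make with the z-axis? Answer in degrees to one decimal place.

L runs from |2 − 3| = 1 to 2 + 3 = 5.
L ∈ {1, 2, 3, 4, 5}.
The maximum is L = 5, with |L_tot| = ℏ√(5·6) = √30 ℏ.
The minimum angle with z is arccos(5/√30) ≈ 24.1°.

θ_min ≈ 24.1°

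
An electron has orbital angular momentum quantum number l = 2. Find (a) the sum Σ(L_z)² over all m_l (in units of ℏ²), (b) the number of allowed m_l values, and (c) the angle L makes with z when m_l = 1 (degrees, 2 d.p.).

Σ m_l² = 10, so Σ(L_z)² = 10 ℏ².
There are 2l+1 = 5 values of m_l.
For m_l = 1: cos θ = 1/√6, θ ≈ 65.91°.

Σ(L_z)² = 10 ℏ²; 5 values; θ(m_l=1) ≈ 65.91°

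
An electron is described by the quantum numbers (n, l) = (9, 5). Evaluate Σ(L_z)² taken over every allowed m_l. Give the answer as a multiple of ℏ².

Σ(L_z)² = 110 ℏ²

The allowed m_l values are -5, -4, -3, -2, -1, 0, 1, 2, 3, 4, 5.
Σ m_l² = 2·(1 + 4 + 9 + 16 + 25) = 110.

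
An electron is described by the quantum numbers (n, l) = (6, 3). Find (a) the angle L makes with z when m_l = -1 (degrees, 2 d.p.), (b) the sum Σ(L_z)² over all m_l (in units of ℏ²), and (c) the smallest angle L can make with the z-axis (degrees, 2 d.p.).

For m_l = -1: cos θ = -1/√12, θ ≈ 106.78°.
Σ m_l² = 28, so Σ(L_z)² = 28 ℏ².
cos θ_min = 3/√12, so θ_min ≈ 30.00°.

θ(m_l=-1) ≈ 106.78°; Σ(L_z)² = 28 ℏ²; θ_min ≈ 30.00°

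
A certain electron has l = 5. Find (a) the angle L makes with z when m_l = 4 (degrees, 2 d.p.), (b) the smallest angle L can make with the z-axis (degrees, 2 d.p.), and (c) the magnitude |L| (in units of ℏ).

θ(m_l=4) ≈ 43.09°; θ_min ≈ 24.09°; |L| = √30 ℏ ≈ 5.477ℏ

For m_l = 4: cos θ = 4/√30, θ ≈ 43.09°.
cos θ_min = 5/√30, so θ_min ≈ 24.09°.
|L| = ℏ√(5·6) = √30 ℏ ≈ 5.477ℏ.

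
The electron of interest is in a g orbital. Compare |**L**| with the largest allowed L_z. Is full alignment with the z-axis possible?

For a g orbital, l = 4.
|L| = 2√5 ℏ ≈ 4.4721ℏ, while L_z,max = lℏ = 4ℏ.
Since |L| > L_z,max, the vector can never point exactly along z; the closest it comes is θ_min = arccos(4/√20) ≈ 26.6°.

No: L_z,max = 4ℏ < |L| = 2√5 ℏ ≈ 4.472ℏ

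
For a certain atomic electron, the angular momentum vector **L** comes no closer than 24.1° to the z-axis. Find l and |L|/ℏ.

l = 5, |L| = √30 ℏ ≈ 5.477ℏ

At minimum angle, m_l = l, so cos θ = l/√(l(l+1)); cos²θ = l/(l+1) = 0.8333.
Thus l = 0.8333/(1 − 0.8333) ≈ 5.
Then |L| = ℏ√(5·6) = √30 ℏ.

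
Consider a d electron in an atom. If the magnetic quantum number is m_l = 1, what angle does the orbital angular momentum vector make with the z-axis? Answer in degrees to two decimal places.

θ ≈ 65.91°

A d state has l = 2.
|L|² = l(l+1)ℏ² = 6ℏ², so |L| = √6 ℏ.
L_z = m_l ℏ = 1ℏ.
cos θ = L_z/|L| = 1/√6, so θ ≈ 65.91°.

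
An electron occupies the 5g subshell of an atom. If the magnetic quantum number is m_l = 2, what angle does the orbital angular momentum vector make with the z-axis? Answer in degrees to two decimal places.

θ ≈ 63.43°

The 5g subshell has l = 4.
|L| = ℏ√(l(l+1)) = 2√5 ℏ.
L_z = m_l ℏ = 2ℏ.
cos θ = L_z/|L| = 2/√20, so θ ≈ 63.43°.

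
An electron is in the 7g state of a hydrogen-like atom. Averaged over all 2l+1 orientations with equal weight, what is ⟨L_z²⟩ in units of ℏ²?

7g means n = 7, l = 4.
m_l ∈ {-4, -3, -2, -1, 0, 1, 2, 3, 4}.
⟨L_z²⟩ = ℏ²·l(l+1)/3 = 6.667ℏ².

⟨L_z²⟩ = 6.667 ℏ²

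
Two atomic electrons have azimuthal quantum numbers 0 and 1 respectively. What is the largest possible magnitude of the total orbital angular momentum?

|L_tot|_max = √2 ℏ ≈ 1.414ℏ

The total orbital quantum number L ranges from |l₁ − l₂| to l₁ + l₂ in integer steps.
Allowed values: L = 1.
The largest magnitude corresponds to L = 1: |L_tot| = ℏ√(1·2) = √2 ℏ.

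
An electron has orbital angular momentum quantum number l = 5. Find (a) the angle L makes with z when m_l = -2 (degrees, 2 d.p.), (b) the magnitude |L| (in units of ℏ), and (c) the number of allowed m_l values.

For m_l = -2: cos θ = -2/√30, θ ≈ 111.42°.
|L| = ℏ√(5·6) = √30 ℏ ≈ 5.477ℏ.
There are 2l+1 = 11 values of m_l.

θ(m_l=-2) ≈ 111.42°; |L| = √30 ℏ ≈ 5.477ℏ; 11 values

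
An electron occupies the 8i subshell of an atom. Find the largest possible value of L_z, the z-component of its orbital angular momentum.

L_z,max = 6ℏ

The 8i subshell has l = 6.
L_z = m_l ℏ with m_l ∈ {−6, …, 6}; the maximum is m_l = 6.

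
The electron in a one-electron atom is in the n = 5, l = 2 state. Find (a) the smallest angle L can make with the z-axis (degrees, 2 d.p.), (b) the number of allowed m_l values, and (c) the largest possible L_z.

cos θ_min = 2/√6, so θ_min ≈ 35.26°.
There are 2l+1 = 5 values of m_l.
L_z,max = lℏ = 2ℏ.

θ_min ≈ 35.26°; 5 values; L_z,max = 2ℏ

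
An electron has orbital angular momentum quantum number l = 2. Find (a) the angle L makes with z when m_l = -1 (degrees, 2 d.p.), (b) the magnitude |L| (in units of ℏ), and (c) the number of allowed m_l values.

For m_l = -1: cos θ = -1/√6, θ ≈ 114.09°.
|L| = ℏ√(2·3) = √6 ℏ ≈ 2.449ℏ.
There are 2l+1 = 5 values of m_l.

θ(m_l=-1) ≈ 114.09°; |L| = √6 ℏ ≈ 2.449ℏ; 5 values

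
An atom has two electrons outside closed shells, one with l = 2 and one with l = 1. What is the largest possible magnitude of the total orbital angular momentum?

Angular momentum addition gives L = |l₁ − l₂|, …, l₁ + l₂.
L ∈ {1, 2, 3}.
The largest magnitude corresponds to L = 3: |L_tot| = ℏ√(3·4) = 2√3 ℏ.

|L_tot|_max = 2√3 ℏ ≈ 3.464ℏ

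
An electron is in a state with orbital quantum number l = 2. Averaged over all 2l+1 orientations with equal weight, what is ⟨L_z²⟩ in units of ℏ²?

The allowed m_l values are -2, -1, 0, 1, 2.
⟨L_z²⟩ = ℏ²·(Σ m_l²)/(2l+1) = ℏ²·10/5 = 2ℏ².

⟨L_z²⟩ = 2 ℏ²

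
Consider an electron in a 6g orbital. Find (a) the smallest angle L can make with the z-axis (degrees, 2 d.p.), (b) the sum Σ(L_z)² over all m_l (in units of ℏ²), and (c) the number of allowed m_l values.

θ_min ≈ 26.57°; Σ(L_z)² = 60 ℏ²; 9 values

The 6g subshell has l = 4.
cos θ_min = 4/√20, so θ_min ≈ 26.57°.
Σ m_l² = 60, so Σ(L_z)² = 60 ℏ².
There are 2l+1 = 9 values of m_l.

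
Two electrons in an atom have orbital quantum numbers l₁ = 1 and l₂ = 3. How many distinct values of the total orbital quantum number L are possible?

L runs from |1 − 3| = 2 to 1 + 3 = 4.
Allowed values: L = 2, 3, 4.
That is 3 values.

3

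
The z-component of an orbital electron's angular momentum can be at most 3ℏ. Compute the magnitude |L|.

The maximum L_z equals lℏ, giving l = 3.
|L| = √(l(l+1)) ℏ = 2√3 ℏ.

|L| = 2√3 ℏ ≈ 3.464ℏ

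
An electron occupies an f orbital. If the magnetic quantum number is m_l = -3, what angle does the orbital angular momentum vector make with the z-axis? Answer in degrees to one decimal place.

θ ≈ 150.0°

For an f orbital, l = 3.
|L| = √(l(l+1)) ℏ = 2√3 ℏ.
L_z = m_l ℏ = −3ℏ.
cos θ = L_z/|L| = -3/√12, so θ ≈ 150.0°.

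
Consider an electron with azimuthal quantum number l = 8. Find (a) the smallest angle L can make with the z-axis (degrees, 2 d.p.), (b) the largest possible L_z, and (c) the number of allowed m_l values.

θ_min ≈ 19.47°; L_z,max = 8ℏ; 17 values

cos θ_min = 8/√72, so θ_min ≈ 19.47°.
L_z,max = lℏ = 8ℏ.
There are 2l+1 = 17 values of m_l.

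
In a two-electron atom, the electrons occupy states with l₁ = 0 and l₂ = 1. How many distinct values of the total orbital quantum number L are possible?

1

By the triangle rule, |l₁ − l₂| ≤ L ≤ l₁ + l₂.
L ∈ {1}.
That is 1 value.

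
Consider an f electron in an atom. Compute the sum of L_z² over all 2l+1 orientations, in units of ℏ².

The letter f corresponds to l = 3.
m_l ∈ {-3, -2, -1, 0, 1, 2, 3}.
Σ m_l² = l(l+1)(2l+1)/3 = 3·4·7/3 = 28.

Σ(L_z)² = 28 ℏ²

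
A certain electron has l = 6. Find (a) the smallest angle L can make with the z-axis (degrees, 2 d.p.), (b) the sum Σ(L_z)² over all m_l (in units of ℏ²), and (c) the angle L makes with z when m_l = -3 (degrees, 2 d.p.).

θ_min ≈ 22.21°; Σ(L_z)² = 182 ℏ²; θ(m_l=-3) ≈ 117.58°

cos θ_min = 6/√42, so θ_min ≈ 22.21°.
Σ m_l² = 182, so Σ(L_z)² = 182 ℏ².
For m_l = -3: cos θ = -3/√42, θ ≈ 117.58°.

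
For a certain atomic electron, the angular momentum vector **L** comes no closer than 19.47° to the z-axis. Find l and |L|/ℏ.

l = 8, |L| = 6√2 ℏ ≈ 8.485ℏ

cos²θ_min = l/(l+1) = 0.8889.
l = cos²θ/sin²θ ≈ 8.
Then |L| = ℏ√(8·9) = 6√2 ℏ.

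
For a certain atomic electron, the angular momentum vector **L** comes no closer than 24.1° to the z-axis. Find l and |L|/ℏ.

l = 5, |L| = √30 ℏ ≈ 5.477ℏ

At minimum angle, m_l = l, so cos θ = l/√(l(l+1)); cos²θ = l/(l+1) = 0.8333.
Thus l = 0.8333/(1 − 0.8333) ≈ 5.
Then |L| = ℏ√(5·6) = √30 ℏ.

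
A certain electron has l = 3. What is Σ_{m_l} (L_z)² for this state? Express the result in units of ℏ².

Σ(L_z)² = 28 ℏ²

m_l ∈ {-3, -2, -1, 0, 1, 2, 3}.
Σ m_l² = l(l+1)(2l+1)/3 = 3·4·7/3 = 28.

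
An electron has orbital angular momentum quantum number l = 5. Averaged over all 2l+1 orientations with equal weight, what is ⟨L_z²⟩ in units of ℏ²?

m_l ∈ {-5, -4, -3, -2, -1, 0, 1, 2, 3, 4, 5}.
⟨L_z²⟩ = ℏ²·l(l+1)/3 = 10ℏ².

⟨L_z²⟩ = 10 ℏ²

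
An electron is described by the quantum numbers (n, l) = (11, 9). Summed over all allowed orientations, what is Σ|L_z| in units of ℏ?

Σ|L_z| = 90 ℏ

m_l ∈ {-9, -8, -7, -6, -5, -4, -3, -2, -1, 0, 1, 2, 3, 4, 5, 6, 7, 8, 9}.
Σ|m_l| = 2(1+2+…+9) = 90.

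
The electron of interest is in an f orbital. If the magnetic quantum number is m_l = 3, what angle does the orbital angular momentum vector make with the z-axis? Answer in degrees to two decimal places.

θ ≈ 30.00°

For an f orbital, l = 3.
|L| = ℏ√(l(l+1)) = 2√3 ℏ.
L_z = m_l ℏ = 3ℏ.
cos θ = L_z/|L| = 3/√12, so θ ≈ 30.00°.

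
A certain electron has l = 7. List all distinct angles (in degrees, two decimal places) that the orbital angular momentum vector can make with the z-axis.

|L| = √(l(l+1)) ℏ = 2√14 ℏ.
cos θ = m_l/√56 for each m_l ∈ {-7, -6, -5, -4, -3, -2, -1, 0, 1, 2, 3, 4, 5, 6, 7}.

θ ∈ {20.70°, 36.70°, 48.08°, 57.69°, 66.37°, 74.50°, 82.32°, 90.00°, 97.68°, 105.50°, 113.63°, 122.31°, 131.92°, 143.30°, 159.30°}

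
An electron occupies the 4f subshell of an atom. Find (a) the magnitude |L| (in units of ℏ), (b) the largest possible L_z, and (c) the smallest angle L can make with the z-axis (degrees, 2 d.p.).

The 4f subshell has l = 3.
|L| = ℏ√(3·4) = 2√3 ℏ ≈ 3.464ℏ.
L_z,max = lℏ = 3ℏ.
cos θ_min = 3/√12, so θ_min ≈ 30.00°.

|L| = 2√3 ℏ ≈ 3.464ℏ; L_z,max = 3ℏ; θ_min ≈ 30.00°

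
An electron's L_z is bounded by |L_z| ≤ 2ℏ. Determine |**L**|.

|L| = √6 ℏ ≈ 2.449ℏ

The maximum L_z equals lℏ, giving l = 2.
Then |L| = ℏ√(2·3) = √6 ℏ.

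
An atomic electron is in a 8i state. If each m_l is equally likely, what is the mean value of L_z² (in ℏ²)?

For 8i, l = 6.
m_l runs from −6 to 6, i.e. {-6, -5, -4, -3, -2, -1, 0, 1, 2, 3, 4, 5, 6}.
⟨L_z²⟩ = ℏ²·l(l+1)/3 = 14ℏ².

⟨L_z²⟩ = 14 ℏ²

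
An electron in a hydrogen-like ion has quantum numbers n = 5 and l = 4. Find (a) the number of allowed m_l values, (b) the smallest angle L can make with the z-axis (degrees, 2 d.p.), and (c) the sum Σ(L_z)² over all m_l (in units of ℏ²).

There are 2l+1 = 9 values of m_l.
cos θ_min = 4/√20, so θ_min ≈ 26.57°.
Σ m_l² = 60, so Σ(L_z)² = 60 ℏ².

9 values; θ_min ≈ 26.57°; Σ(L_z)² = 60 ℏ²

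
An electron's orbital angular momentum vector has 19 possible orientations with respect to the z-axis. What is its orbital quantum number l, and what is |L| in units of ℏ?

l = 9, |L| = 3√10 ℏ ≈ 9.487ℏ

2l + 1 = 19 ⇒ l = 9.
Then |L| = √(l(l+1)) ℏ = 3√10 ℏ.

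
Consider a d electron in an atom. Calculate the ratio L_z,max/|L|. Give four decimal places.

D corresponds to l = 2.
|L| = √6 ℏ ≈ 2.4495ℏ, while L_z,max = lℏ = 2ℏ.
L_z,max/|L| = 2/√6 = 0.8165.

L_z,max/|L| = 0.8165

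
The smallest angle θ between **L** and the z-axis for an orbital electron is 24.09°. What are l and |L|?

cos θ_min = l/√(l(l+1)) = √(l/(l+1)), so l/(l+1) = cos²(24.09°) = 0.8334.
Thus l = 0.8334/(1 − 0.8334) ≈ 5.
Then |L| = ℏ√(5·6) = √30 ℏ.

l = 5, |L| = √30 ℏ ≈ 5.477ℏ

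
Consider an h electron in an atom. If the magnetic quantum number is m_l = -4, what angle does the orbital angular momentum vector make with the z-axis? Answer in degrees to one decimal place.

H corresponds to l = 5.
|L|² = l(l+1)ℏ² = 30ℏ², so |L| = √30 ℏ.
L_z = m_l ℏ = −4ℏ.
cos θ = L_z/|L| = -4/√30, so θ ≈ 136.9°.

θ ≈ 136.9°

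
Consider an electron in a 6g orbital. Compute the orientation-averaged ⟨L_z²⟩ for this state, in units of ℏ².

⟨L_z²⟩ = 6.667 ℏ²

For 6g, l = 4.
The allowed m_l values are -4, -3, -2, -1, 0, 1, 2, 3, 4.
Average of L_z² over 9 states: 60/9 ℏ² = 6.667 ℏ².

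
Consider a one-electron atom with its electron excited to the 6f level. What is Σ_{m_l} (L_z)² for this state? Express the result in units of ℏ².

Σ(L_z)² = 28 ℏ²

The 6f level has l = 3.
m_l runs from −3 to 3, i.e. {-3, -2, -1, 0, 1, 2, 3}.
Σ m_l² = 2·(1 + 4 + 9) = 28.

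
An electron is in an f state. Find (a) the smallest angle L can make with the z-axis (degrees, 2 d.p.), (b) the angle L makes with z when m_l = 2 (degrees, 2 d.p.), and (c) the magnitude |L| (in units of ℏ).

An f state has l = 3.
cos θ_min = 3/√12, so θ_min ≈ 30.00°.
For m_l = 2: cos θ = 2/√12, θ ≈ 54.74°.
|L| = ℏ√(3·4) = 2√3 ℏ ≈ 3.464ℏ.

θ_min ≈ 30.00°; θ(m_l=2) ≈ 54.74°; |L| = 2√3 ℏ ≈ 3.464ℏ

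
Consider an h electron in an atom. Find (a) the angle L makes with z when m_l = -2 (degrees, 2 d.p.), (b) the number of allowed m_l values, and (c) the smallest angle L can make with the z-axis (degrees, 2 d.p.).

θ(m_l=-2) ≈ 111.42°; 11 values; θ_min ≈ 24.09°

For an h orbital, l = 5.
For m_l = -2: cos θ = -2/√30, θ ≈ 111.42°.
There are 2l+1 = 11 values of m_l.
cos θ_min = 5/√30, so θ_min ≈ 24.09°.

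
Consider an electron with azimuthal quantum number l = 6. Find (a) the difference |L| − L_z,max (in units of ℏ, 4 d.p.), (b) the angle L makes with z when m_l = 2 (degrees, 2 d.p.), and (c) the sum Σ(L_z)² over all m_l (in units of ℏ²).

|L|−L_z,max ≈ 0.4807ℏ; θ(m_l=2) ≈ 72.02°; Σ(L_z)² = 182 ℏ²

|L| − L_z,max = (√42 − 6)ℏ ≈ 0.4807ℏ.
For m_l = 2: cos θ = 2/√42, θ ≈ 72.02°.
Σ m_l² = 182, so Σ(L_z)² = 182 ℏ².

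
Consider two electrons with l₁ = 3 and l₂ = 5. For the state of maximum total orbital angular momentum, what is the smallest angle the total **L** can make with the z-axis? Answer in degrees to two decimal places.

The total orbital quantum number L ranges from |l₁ − l₂| to l₁ + l₂ in integer steps.
L ∈ {2, 3, 4, 5, 6, 7, 8}.
The maximum is L = 8, with |L_tot| = ℏ√(8·9) = 6√2 ℏ.
The minimum angle with z is arccos(8/√72) ≈ 19.47°.

θ_min ≈ 19.47°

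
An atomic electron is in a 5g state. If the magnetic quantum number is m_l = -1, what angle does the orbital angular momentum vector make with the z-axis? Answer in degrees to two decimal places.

5g means n = 5, l = 4.
|L| = √(l(l+1)) ℏ = 2√5 ℏ.
L_z = m_l ℏ = −1ℏ.
cos θ = L_z/|L| = -1/√20, so θ ≈ 102.92°.

θ ≈ 102.92°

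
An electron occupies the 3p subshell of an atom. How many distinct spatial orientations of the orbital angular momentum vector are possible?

The 3p subshell has l = 1.
The number of m_l values is 2l + 1 = 2·1 + 1 = 3.

3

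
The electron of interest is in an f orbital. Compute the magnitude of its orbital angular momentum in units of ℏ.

|L| = 2√3 ℏ ≈ 3.464ℏ

For an f orbital, l = 3.
|L| = ℏ√(l(l+1)) = ℏ√(3·4) = 2√3 ℏ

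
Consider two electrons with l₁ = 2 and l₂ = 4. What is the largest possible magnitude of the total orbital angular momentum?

By the triangle rule, |l₁ − l₂| ≤ L ≤ l₁ + l₂.
L ∈ {2, 3, 4, 5, 6}.
The largest magnitude corresponds to L = 6: |L_tot| = ℏ√(6·7) = √42 ℏ.

|L_tot|_max = √42 ℏ ≈ 6.481ℏ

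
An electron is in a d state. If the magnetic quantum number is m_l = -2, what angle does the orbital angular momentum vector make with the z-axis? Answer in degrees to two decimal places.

For a d orbital, l = 2.
|L| = ℏ√(l(l+1)) = √6 ℏ.
L_z = m_l ℏ = −2ℏ.
cos θ = L_z/|L| = -2/√6, so θ ≈ 144.74°.

θ ≈ 144.74°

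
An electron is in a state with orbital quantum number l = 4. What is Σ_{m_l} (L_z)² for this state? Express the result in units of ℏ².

The allowed m_l values are -4, -3, -2, -1, 0, 1, 2, 3, 4.
Summing m² from −4 to 4: Σ m_l² = 60.

Σ(L_z)² = 60 ℏ²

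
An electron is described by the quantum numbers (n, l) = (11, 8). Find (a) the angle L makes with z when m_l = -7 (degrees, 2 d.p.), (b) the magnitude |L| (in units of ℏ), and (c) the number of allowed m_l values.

For m_l = -7: cos θ = -7/√72, θ ≈ 145.58°.
|L| = ℏ√(8·9) = 6√2 ℏ ≈ 8.485ℏ.
There are 2l+1 = 17 values of m_l.

θ(m_l=-7) ≈ 145.58°; |L| = 6√2 ℏ ≈ 8.485ℏ; 17 values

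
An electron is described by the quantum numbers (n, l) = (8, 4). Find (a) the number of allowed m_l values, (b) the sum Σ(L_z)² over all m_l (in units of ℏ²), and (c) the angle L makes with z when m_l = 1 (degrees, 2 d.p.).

There are 2l+1 = 9 values of m_l.
Σ m_l² = 60, so Σ(L_z)² = 60 ℏ².
For m_l = 1: cos θ = 1/√20, θ ≈ 77.08°.

9 values; Σ(L_z)² = 60 ℏ²; θ(m_l=1) ≈ 77.08°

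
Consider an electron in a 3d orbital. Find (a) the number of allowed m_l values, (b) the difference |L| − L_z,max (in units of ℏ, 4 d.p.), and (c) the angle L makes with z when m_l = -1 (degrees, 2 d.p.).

5 values; |L|−L_z,max ≈ 0.4495ℏ; θ(m_l=-1) ≈ 114.09°

3d means n = 3, l = 2.
There are 2l+1 = 5 values of m_l.
|L| − L_z,max = (√6 − 2)ℏ ≈ 0.4495ℏ.
For m_l = -1: cos θ = -1/√6, θ ≈ 114.09°.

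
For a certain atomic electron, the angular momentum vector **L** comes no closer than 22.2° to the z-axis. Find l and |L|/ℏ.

l = 6, |L| = √42 ℏ ≈ 6.481ℏ

cos θ_min = l/√(l(l+1)) = √(l/(l+1)), so l/(l+1) = cos²(22.2°) = 0.8572.
Thus l = 0.8572/(1 − 0.8572) ≈ 6.
Then |L| = ℏ√(6·7) = √42 ℏ.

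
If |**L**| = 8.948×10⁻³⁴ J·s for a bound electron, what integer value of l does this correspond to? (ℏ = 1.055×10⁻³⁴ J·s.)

l = 8

In units of ℏ, |L| ≈ 8.482.
(|L|/ℏ)² = l(l+1) ≈ 71.94 ⇒ l = 8.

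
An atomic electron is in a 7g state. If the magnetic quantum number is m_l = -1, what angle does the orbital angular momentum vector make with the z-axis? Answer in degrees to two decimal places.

θ ≈ 102.92°

7g means n = 7, l = 4.
|L| = √(l(l+1)) ℏ = 2√5 ℏ.
L_z = m_l ℏ = −1ℏ.
cos θ = L_z/|L| = -1/√20, so θ ≈ 102.92°.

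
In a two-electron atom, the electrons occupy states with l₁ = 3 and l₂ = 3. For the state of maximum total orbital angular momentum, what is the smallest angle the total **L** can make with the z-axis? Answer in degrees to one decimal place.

Angular momentum addition gives L = |l₁ − l₂|, …, l₁ + l₂.
Allowed values: L = 0, 1, 2, 3, 4, 5, 6.
The maximum is L = 6, with |L_tot| = ℏ√(6·7) = √42 ℏ.
The minimum angle with z is arccos(6/√42) ≈ 22.2°.

θ_min ≈ 22.2°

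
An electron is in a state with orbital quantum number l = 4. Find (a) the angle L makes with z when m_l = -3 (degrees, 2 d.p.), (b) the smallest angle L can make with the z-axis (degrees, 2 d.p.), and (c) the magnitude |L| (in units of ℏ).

θ(m_l=-3) ≈ 132.13°; θ_min ≈ 26.57°; |L| = 2√5 ℏ ≈ 4.472ℏ

For m_l = -3: cos θ = -3/√20, θ ≈ 132.13°.
cos θ_min = 4/√20, so θ_min ≈ 26.57°.
|L| = ℏ√(4·5) = 2√5 ℏ ≈ 4.472ℏ.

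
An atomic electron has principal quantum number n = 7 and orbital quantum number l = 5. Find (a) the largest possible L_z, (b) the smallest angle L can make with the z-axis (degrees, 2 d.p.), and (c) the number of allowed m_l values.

L_z,max = 5ℏ; θ_min ≈ 24.09°; 11 values

L_z,max = lℏ = 5ℏ.
cos θ_min = 5/√30, so θ_min ≈ 24.09°.
There are 2l+1 = 11 values of m_l.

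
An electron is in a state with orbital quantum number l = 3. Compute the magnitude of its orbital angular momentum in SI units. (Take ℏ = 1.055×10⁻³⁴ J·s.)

|L| = ℏ√(l(l+1)) = ℏ√(3·4) = 2√3 ℏ
Numerically, |L| = 3.464 × (1.055×10⁻³⁴ J·s) = 3.655×10⁻³⁴ J·s.

|L| = 3.655×10⁻³⁴ J·s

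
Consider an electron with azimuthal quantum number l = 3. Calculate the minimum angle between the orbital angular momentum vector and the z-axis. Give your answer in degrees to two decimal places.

|L| = √(l(l+1)) ℏ = 2√3 ℏ.
The smallest angle corresponds to the largest L_z, i.e. m_l = l = 3, giving L_z = 3ℏ.
cos θ_min = 3/√12, so θ_min ≈ 30.00°.

θ_min ≈ 30.00°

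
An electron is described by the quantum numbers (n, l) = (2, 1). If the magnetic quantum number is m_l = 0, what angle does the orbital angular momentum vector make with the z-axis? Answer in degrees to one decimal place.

θ ≈ 90.0°

|L| = √(l(l+1)) ℏ = √2 ℏ.
L_z = m_l ℏ = 0ℏ.
cos θ = L_z/|L| = 0/√2, so θ ≈ 90.0°.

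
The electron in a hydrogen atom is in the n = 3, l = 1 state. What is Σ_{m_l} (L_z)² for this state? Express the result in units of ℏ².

Σ(L_z)² = 2 ℏ²

m_l runs from −1 to 1, i.e. {-1, 0, 1}.
Σ m_l² = l(l+1)(2l+1)/3 = 1·2·3/3 = 2.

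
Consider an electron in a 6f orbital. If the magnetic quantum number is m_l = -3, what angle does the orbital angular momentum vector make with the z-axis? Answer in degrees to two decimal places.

θ ≈ 150.00°

For 6f, l = 3.
|L|² = l(l+1)ℏ² = 12ℏ², so |L| = 2√3 ℏ.
L_z = m_l ℏ = −3ℏ.
cos θ = L_z/|L| = -3/√12, so θ ≈ 150.00°.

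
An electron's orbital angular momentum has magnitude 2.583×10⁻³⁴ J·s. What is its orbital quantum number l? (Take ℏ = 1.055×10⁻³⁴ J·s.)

l = 2

Dividing by ℏ: |L|/ℏ ≈ 2.448.
l(l+1) ≈ 2.448² ≈ 5.99, so l = 2.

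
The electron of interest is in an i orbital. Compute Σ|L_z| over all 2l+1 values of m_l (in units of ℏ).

Σ|L_z| = 42 ℏ

For an i orbital, l = 6.
m_l runs from −6 to 6, i.e. {-6, -5, -4, -3, -2, -1, 0, 1, 2, 3, 4, 5, 6}.
Σ|m_l| = 2(1+2+…+6) = 42.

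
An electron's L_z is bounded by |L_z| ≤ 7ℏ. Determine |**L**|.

|L| = 2√14 ℏ ≈ 7.483ℏ

Since max m_l = l, l = 7.
|L| = ℏ√(l(l+1)) = 2√14 ℏ.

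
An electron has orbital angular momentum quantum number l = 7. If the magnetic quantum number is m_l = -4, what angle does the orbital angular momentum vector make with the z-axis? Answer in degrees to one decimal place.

θ ≈ 122.3°

|L|² = l(l+1)ℏ² = 56ℏ², so |L| = 2√14 ℏ.
L_z = m_l ℏ = −4ℏ.
cos θ = L_z/|L| = -4/√56, so θ ≈ 122.3°.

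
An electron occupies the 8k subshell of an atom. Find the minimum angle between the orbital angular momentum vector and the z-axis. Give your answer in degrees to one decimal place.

θ_min ≈ 20.7°

The 8k subshell has l = 7.
|L|² = l(l+1)ℏ² = 56ℏ², so |L| = 2√14 ℏ.
The smallest angle corresponds to the largest L_z, i.e. m_l = l = 7, giving L_z = 7ℏ.
cos θ_min = 7/√56, so θ_min ≈ 20.7°.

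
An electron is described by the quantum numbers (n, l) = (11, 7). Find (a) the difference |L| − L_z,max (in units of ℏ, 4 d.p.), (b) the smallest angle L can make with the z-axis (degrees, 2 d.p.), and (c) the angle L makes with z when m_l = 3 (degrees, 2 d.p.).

|L|−L_z,max ≈ 0.4833ℏ; θ_min ≈ 20.70°; θ(m_l=3) ≈ 66.37°

|L| − L_z,max = (2√14 − 7)ℏ ≈ 0.4833ℏ.
cos θ_min = 7/√56, so θ_min ≈ 20.70°.
For m_l = 3: cos θ = 3/√56, θ ≈ 66.37°.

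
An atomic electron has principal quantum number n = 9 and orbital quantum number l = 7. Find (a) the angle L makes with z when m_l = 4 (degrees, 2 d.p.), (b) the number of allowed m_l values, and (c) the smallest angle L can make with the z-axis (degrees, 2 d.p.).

θ(m_l=4) ≈ 57.69°; 15 values; θ_min ≈ 20.70°

For m_l = 4: cos θ = 4/√56, θ ≈ 57.69°.
There are 2l+1 = 15 values of m_l.
cos θ_min = 7/√56, so θ_min ≈ 20.70°.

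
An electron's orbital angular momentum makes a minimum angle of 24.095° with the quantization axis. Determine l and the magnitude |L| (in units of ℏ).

At minimum angle, m_l = l, so cos θ = l/√(l(l+1)); cos²θ = l/(l+1) = 0.8333.
Solving: l = 5.
Then |L| = ℏ√(5·6) = √30 ℏ.

l = 5, |L| = √30 ℏ ≈ 5.477ℏ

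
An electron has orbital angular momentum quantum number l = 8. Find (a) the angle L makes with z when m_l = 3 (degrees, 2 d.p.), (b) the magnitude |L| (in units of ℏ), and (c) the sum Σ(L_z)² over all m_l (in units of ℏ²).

For m_l = 3: cos θ = 3/√72, θ ≈ 69.30°.
|L| = ℏ√(8·9) = 6√2 ℏ ≈ 8.485ℏ.
Σ m_l² = 408, so Σ(L_z)² = 408 ℏ².

θ(m_l=3) ≈ 69.30°; |L| = 6√2 ℏ ≈ 8.485ℏ; Σ(L_z)² = 408 ℏ²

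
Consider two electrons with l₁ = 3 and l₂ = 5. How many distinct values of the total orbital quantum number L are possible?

7

Angular momentum addition gives L = |l₁ − l₂|, …, l₁ + l₂.
L ∈ {2, 3, 4, 5, 6, 7, 8}.
That is 7 values.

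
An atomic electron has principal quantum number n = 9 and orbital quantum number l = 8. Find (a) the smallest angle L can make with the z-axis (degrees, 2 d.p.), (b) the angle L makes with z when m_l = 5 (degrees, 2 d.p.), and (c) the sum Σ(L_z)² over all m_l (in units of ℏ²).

cos θ_min = 8/√72, so θ_min ≈ 19.47°.
For m_l = 5: cos θ = 5/√72, θ ≈ 53.90°.
Σ m_l² = 408, so Σ(L_z)² = 408 ℏ².

θ_min ≈ 19.47°; θ(m_l=5) ≈ 53.90°; Σ(L_z)² = 408 ℏ²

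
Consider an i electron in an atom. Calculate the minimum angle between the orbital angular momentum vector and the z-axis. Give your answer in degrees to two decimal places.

The letter i corresponds to l = 6.
|L| = ℏ√(l(l+1)) = √42 ℏ.
The smallest angle corresponds to the largest L_z, i.e. m_l = l = 6, giving L_z = 6ℏ.
cos θ_min = 6/√42, so θ_min ≈ 22.21°.

θ_min ≈ 22.21°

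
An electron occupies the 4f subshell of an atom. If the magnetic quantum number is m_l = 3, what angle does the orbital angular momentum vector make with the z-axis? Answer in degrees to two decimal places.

θ ≈ 30.00°

The 4f subshell has l = 3.
|L| = √(l(l+1)) ℏ = 2√3 ℏ.
L_z = m_l ℏ = 3ℏ.
cos θ = L_z/|L| = 3/√12, so θ ≈ 30.00°.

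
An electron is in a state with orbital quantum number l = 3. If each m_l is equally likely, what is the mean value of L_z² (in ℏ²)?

m_l runs from −3 to 3, i.e. {-3, -2, -1, 0, 1, 2, 3}.
⟨L_z²⟩ = ℏ²·l(l+1)/3 = 4ℏ².

⟨L_z²⟩ = 4 ℏ²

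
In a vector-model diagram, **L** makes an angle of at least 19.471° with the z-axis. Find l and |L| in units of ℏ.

cos θ_min = l/√(l(l+1)) = √(l/(l+1)), so l/(l+1) = cos²(19.471°) = 0.8889.
l = cos²θ/sin²θ ≈ 8.
Then |L| = ℏ√(8·9) = 6√2 ℏ.

l = 8, |L| = 6√2 ℏ ≈ 8.485ℏ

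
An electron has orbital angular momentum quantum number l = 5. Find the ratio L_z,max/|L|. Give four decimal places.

|L| = √30 ℏ ≈ 5.4772ℏ, while L_z,max = lℏ = 5ℏ.
L_z,max/|L| = 5/√30 = 0.9129.

L_z,max/|L| = 0.9129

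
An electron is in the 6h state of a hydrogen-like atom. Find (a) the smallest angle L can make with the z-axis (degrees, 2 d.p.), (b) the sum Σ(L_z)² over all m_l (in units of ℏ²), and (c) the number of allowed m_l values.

θ_min ≈ 24.09°; Σ(L_z)² = 110 ℏ²; 11 values

6h means n = 6, l = 5.
cos θ_min = 5/√30, so θ_min ≈ 24.09°.
Σ m_l² = 110, so Σ(L_z)² = 110 ℏ².
There are 2l+1 = 11 values of m_l.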